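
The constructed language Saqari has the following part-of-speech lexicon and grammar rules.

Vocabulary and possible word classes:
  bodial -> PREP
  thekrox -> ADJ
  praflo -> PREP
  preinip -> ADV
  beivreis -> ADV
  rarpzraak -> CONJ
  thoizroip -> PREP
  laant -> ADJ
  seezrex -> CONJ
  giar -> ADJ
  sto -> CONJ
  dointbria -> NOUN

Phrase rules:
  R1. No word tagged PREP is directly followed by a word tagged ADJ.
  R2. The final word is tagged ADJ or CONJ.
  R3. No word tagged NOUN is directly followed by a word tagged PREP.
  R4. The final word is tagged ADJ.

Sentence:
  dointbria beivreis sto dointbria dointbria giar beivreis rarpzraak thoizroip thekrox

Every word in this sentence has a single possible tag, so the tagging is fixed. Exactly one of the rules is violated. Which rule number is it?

1

Fixed tagging: NOUN ADV CONJ NOUN NOUN ADJ ADV CONJ PREP ADJ.
Checking each rule: R1 fail, R2 pass, R3 pass, R4 pass.
Only rule 1 fails.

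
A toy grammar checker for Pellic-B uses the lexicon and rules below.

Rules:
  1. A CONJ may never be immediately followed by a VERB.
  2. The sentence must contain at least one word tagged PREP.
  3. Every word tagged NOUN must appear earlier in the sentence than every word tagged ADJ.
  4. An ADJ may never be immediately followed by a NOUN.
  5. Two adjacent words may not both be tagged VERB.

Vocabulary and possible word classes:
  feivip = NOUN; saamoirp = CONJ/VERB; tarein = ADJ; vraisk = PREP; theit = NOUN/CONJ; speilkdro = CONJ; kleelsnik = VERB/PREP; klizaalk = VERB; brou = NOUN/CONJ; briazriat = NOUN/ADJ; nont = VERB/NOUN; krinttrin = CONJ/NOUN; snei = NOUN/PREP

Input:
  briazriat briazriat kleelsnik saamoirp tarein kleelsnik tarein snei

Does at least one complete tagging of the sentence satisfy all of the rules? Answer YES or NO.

YES

Candidates per position — 1:briazriat {NOUN,ADJ}; 2:briazriat {NOUN,ADJ}; 3:kleelsnik {VERB,PREP}; 4:saamoirp {CONJ,VERB}; 5:tarein {ADJ}; 6:kleelsnik {VERB,PREP}; 7:tarein {ADJ}; 8:snei {NOUN,PREP}.
One satisfying assignment: NOUN ADJ VERB CONJ ADJ VERB ADJ PREP.
Checking: rule 1 satisfied; rule 2 satisfied; rule 3 satisfied; rule 4 satisfied; rule 5 satisfied.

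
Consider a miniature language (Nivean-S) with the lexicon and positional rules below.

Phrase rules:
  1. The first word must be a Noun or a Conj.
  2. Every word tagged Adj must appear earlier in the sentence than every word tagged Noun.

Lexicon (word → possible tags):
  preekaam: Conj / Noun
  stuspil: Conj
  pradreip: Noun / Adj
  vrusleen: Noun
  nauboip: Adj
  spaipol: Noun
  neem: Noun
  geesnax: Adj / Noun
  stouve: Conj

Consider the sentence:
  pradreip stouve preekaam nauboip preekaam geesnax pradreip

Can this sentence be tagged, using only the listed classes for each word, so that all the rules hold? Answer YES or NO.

Candidates per position — 1:pradreip {Noun,Adj}; 2:stouve {Conj}; 3:preekaam {Conj,Noun}; 4:nauboip {Adj}; 5:preekaam {Conj,Noun}; 6:geesnax {Adj,Noun}; 7:pradreip {Noun,Adj}.
Every candidate sequence violates at least one rule; no consistent tagging exists.

NO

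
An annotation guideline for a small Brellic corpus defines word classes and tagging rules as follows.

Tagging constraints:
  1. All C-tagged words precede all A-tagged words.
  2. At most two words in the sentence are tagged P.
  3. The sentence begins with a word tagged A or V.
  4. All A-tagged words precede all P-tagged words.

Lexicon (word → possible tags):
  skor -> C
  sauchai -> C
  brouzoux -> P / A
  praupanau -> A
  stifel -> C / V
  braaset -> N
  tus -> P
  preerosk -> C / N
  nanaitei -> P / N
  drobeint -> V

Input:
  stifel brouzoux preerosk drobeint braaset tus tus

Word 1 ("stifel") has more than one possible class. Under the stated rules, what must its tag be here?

V

Candidates per position — 1:stifel {C,V}; 2:brouzoux {P,A}; 3:preerosk {C,N}; 4:drobeint {V}; 5:braaset {N}; 6:tus {P}; 7:tus {P}.
At position 1, choosing C makes rule 3 impossible to satisfy; hence V.
At position 2, choosing P makes rule 2 impossible to satisfy; hence A.
At position 3, choosing C makes rule 1 impossible to satisfy; hence N.
The only consistent sequence is: V A N V N P P.
Check: rule 1 ok; rule 2 ok; rule 3 ok; rule 4 ok.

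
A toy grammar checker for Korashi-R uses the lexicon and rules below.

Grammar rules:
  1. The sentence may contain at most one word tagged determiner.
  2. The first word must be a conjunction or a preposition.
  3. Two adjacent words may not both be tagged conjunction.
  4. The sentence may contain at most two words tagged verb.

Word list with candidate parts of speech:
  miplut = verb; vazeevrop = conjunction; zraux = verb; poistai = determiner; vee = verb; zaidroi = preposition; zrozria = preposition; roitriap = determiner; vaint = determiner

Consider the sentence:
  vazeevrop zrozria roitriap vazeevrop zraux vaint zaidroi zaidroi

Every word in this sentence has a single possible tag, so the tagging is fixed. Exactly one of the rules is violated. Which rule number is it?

1

Fixed tagging: conjunction preposition determiner conjunction verb determiner preposition preposition.
Checking each rule: R1 ✗, R2 ✓, R3 ✓, R4 ✓.
Only rule 1 fails.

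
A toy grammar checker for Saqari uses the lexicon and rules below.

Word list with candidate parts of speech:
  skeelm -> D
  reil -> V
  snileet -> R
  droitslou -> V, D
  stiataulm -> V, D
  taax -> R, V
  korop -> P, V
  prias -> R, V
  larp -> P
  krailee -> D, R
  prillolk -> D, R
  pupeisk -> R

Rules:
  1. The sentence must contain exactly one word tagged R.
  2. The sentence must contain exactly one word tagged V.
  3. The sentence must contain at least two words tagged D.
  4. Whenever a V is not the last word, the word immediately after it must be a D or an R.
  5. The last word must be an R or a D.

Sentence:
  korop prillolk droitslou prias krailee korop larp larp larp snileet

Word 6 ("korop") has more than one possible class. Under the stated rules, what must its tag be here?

Candidates per position — 1:korop {P,V}; 2:prillolk {D,R}; 3:droitslou {V,D}; 4:prias {R,V}; 5:krailee {D,R}; 6:korop {P,V}; 7:larp {P}; 8:larp {P}; 9:larp {P}; 10:snileet {R}.
Position 2: R is ruled out by rule 1; that leaves D.
Position 4: R is ruled out by rule 1; that leaves V.
Position 5: R is ruled out by rule 1; that leaves D.
Position 6: V is ruled out by rule 2; that leaves P.
Position 1: V is ruled out by rule 2; that leaves P.
Position 3: V is ruled out by rule 2; that leaves D.
The only consistent sequence is: P D D V D P P P P R.
Rule-by-rule: rule 1 ok; rule 2 ok; rule 3 ok; rule 4 ok; rule 5 ok.

P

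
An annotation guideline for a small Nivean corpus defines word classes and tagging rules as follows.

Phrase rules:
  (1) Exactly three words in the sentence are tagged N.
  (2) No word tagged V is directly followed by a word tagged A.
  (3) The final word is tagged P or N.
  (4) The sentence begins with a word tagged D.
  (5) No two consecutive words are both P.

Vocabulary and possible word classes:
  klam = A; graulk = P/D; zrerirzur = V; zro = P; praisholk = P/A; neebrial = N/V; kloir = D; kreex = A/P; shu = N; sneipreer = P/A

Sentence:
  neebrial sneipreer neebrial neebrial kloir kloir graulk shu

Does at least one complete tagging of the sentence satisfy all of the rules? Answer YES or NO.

NO

Candidates per position — 1:neebrial {N,V}; 2:sneipreer {P,A}; 3:neebrial {N,V}; 4:neebrial {N,V}; 5:kloir {D}; 6:kloir {D}; 7:graulk {P,D}; 8:shu {N}.
Rule 4 cannot be satisfied by any choice of tags from the lexicon.
So there is no consistent tagging.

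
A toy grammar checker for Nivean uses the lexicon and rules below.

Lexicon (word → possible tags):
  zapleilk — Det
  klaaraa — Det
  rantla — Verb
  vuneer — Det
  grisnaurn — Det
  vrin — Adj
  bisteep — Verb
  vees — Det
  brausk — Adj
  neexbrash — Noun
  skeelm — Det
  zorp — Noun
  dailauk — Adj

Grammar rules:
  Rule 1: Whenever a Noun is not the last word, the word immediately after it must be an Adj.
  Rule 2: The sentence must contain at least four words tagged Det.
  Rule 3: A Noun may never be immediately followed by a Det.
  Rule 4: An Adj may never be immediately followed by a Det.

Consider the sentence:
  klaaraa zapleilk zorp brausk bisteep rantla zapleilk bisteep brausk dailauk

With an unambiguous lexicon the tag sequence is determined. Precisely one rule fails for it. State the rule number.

Fixed tagging: Det Det Noun Adj Verb Verb Det Verb Adj Adj.
Checking each rule: R1 ok, R2 fails, R3 ok, R4 ok.
Only rule 2 fails.

2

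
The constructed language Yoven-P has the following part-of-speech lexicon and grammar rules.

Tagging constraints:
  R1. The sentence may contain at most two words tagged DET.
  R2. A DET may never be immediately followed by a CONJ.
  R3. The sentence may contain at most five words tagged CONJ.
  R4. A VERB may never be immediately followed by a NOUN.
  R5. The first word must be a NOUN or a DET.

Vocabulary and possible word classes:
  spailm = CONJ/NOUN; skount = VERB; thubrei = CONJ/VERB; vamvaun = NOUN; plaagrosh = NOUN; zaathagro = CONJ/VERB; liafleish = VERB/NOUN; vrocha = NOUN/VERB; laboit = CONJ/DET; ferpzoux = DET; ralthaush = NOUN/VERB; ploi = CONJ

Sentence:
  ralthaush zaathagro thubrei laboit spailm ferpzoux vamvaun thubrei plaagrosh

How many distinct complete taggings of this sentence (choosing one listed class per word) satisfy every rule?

Candidates per position — 1:ralthaush {NOUN,VERB}; 2:zaathagro {CONJ,VERB}; 3:thubrei {CONJ,VERB}; 4:laboit {CONJ,DET}; 5:spailm {CONJ,NOUN}; 6:ferpzoux {DET}; 7:vamvaun {NOUN}; 8:thubrei {CONJ,VERB}; 9:plaagrosh {NOUN}.
There are 64 candidate sequences in total.
Checking each against the rules leaves 12 sequences.
Count = 12.

12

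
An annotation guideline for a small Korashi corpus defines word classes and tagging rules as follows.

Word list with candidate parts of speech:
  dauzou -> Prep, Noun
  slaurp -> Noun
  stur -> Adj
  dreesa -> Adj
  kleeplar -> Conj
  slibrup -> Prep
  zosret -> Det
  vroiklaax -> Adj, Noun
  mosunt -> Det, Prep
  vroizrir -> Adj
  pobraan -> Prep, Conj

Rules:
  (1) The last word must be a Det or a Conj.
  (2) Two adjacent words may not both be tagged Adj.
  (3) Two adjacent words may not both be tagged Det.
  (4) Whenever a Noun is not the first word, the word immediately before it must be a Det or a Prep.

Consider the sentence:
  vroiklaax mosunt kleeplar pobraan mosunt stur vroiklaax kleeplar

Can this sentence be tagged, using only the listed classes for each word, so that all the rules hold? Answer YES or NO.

Candidates per position — 1:vroiklaax {Adj,Noun}; 2:mosunt {Det,Prep}; 3:kleeplar {Conj}; 4:pobraan {Prep,Conj}; 5:mosunt {Det,Prep}; 6:stur {Adj}; 7:vroiklaax {Adj,Noun}; 8:kleeplar {Conj}.
Every candidate sequence violates at least one rule; no consistent tagging exists.

NO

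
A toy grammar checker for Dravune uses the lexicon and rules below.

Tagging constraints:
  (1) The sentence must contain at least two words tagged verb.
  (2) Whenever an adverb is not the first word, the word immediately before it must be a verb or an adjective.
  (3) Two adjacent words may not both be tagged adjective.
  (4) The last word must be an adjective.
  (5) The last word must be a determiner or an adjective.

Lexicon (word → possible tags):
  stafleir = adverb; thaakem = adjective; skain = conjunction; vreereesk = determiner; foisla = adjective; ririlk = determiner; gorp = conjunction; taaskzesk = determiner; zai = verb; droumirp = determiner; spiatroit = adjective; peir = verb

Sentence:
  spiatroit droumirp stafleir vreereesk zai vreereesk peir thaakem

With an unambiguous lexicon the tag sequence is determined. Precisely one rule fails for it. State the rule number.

Fixed tagging: adjective determiner adverb determiner verb determiner verb adjective.
Applying the rules: R1 ok, R2 fails, R3 ok, R4 ok, R5 ok.
Only rule 2 fails.

2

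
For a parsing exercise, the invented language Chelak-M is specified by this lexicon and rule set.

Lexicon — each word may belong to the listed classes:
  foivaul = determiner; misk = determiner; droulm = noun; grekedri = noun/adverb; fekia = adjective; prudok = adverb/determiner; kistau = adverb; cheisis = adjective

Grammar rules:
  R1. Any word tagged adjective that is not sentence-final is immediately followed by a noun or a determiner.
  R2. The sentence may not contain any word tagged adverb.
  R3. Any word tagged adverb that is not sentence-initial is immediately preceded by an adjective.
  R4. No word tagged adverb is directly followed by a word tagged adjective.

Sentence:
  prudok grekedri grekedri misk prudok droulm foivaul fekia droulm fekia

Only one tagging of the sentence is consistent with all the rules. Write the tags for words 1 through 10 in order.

Candidates per position — 1:prudok {adverb,determiner}; 2:grekedri {noun,adverb}; 3:grekedri {noun,adverb}; 4:misk {determiner}; 5:prudok {adverb,determiner}; 6:droulm {noun}; 7:foivaul {determiner}; 8:fekia {adjective}; 9:droulm {noun}; 10:fekia {adjective}.
At position 1, choosing adverb makes rule 2 impossible to satisfy; hence determiner.
At position 2, choosing adverb makes rule 2 impossible to satisfy; hence noun.
At position 3, choosing adverb makes rule 2 impossible to satisfy; hence noun.
At position 5, choosing adverb makes rule 2 impossible to satisfy; hence determiner.
The only consistent sequence is: determiner noun noun determiner determiner noun determiner adjective noun adjective.
Rule-by-rule: rule 1 ok; rule 2 ok; rule 3 ok; rule 4 ok.

determiner noun noun determiner determiner noun determiner adjective noun adjective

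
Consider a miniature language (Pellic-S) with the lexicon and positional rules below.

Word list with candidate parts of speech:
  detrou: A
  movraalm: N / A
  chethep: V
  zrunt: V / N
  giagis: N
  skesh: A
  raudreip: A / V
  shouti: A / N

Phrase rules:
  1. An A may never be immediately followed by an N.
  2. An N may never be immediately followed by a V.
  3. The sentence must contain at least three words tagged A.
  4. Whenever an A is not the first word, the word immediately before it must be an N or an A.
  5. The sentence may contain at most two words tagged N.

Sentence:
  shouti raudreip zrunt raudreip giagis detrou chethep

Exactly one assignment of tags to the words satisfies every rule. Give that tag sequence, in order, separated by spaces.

Candidates per position — 1:shouti {A,N}; 2:raudreip {A,V}; 3:zrunt {V,N}; 4:raudreip {A,V}; 5:giagis {N}; 6:detrou {A}; 7:chethep {V}.
If word 4 were A, no tagging could satisfy rule 1; so word 4 is V.
If word 1 were N, no tagging could satisfy rule 3; so word 1 is A.
If word 2 were V, no tagging could satisfy rule 3; so word 2 is A.
If word 3 were N, no tagging could satisfy rule 1; so word 3 is V.
So the tagging must be: A A V V N A V.
Checking: rule 1 ✓; rule 2 ✓; rule 3 ✓; rule 4 ✓; rule 5 ✓.

A A V V N A V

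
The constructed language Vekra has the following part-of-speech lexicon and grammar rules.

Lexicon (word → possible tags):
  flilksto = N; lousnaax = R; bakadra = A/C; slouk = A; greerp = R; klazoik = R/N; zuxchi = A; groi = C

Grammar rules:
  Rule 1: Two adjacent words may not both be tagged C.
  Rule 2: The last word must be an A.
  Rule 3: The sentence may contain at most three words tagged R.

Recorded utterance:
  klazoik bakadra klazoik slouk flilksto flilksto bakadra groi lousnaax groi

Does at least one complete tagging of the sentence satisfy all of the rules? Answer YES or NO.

NO

Candidates per position — 1:klazoik {R,N}; 2:bakadra {A,C}; 3:klazoik {R,N}; 4:slouk {A}; 5:flilksto {N}; 6:flilksto {N}; 7:bakadra {A,C}; 8:groi {C}; 9:lousnaax {R}; 10:groi {C}.
Rule 2 cannot be satisfied by any choice of tags from the lexicon.
So there is no consistent tagging.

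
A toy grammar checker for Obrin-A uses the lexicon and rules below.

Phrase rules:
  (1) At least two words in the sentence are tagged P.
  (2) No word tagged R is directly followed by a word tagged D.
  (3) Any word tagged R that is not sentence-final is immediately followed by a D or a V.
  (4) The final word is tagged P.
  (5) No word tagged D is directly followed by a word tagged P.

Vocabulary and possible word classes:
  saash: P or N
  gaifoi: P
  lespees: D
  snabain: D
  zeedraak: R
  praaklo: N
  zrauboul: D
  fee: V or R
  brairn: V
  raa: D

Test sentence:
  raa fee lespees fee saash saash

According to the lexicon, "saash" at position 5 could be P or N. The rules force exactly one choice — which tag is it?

P

Candidates per position — 1:raa {D}; 2:fee {V,R}; 3:lespees {D}; 4:fee {V,R}; 5:saash {P,N}; 6:saash {P,N}.
Word 2 cannot be R — rule 2 would then fail for every completion. It is V.
Word 4 cannot be R — rule 3 would then fail for every completion. It is V.
Word 5 cannot be N — rule 1 would then fail for every completion. It is P.
Word 6 cannot be N — rule 1 would then fail for every completion. It is P.
That leaves exactly one tagging: D V D V P P.
Check: rule 1 holds; rule 2 holds; rule 3 holds; rule 4 holds; rule 5 holds.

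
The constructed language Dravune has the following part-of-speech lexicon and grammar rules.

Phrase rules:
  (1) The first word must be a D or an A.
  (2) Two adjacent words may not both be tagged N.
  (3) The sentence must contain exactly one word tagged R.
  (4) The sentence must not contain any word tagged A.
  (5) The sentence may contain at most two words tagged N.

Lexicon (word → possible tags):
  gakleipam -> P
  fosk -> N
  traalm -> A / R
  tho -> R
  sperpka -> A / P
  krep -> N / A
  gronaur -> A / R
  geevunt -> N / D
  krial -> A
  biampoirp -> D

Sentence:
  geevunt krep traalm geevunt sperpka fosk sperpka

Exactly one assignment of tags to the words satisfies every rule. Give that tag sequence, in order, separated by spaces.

D N R D P N P

Candidates per position — 1:geevunt {N,D}; 2:krep {N,A}; 3:traalm {A,R}; 4:geevunt {N,D}; 5:sperpka {A,P}; 6:fosk {N}; 7:sperpka {A,P}.
Word 1 cannot be N — rule 1 would then fail for every completion. It is D.
Word 2 cannot be A — rule 4 would then fail for every completion. It is N.
Word 3 cannot be A — rule 3 would then fail for every completion. It is R.
Word 4 cannot be N — rule 5 would then fail for every completion. It is D.
Word 5 cannot be A — rule 4 would then fail for every completion. It is P.
Word 7 cannot be A — rule 4 would then fail for every completion. It is P.
The unique satisfying tagging is: D N R D P N P.
Check: rule 1 ✓; rule 2 ✓; rule 3 ✓; rule 4 ✓; rule 5 ✓.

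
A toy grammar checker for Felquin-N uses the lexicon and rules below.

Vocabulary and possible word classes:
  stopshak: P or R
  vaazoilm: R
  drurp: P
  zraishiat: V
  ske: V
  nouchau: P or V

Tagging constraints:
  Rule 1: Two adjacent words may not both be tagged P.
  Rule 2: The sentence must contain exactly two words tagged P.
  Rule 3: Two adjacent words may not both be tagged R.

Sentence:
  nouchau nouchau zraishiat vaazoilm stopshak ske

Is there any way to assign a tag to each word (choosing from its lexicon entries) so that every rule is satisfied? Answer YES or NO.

Candidates per position — 1:nouchau {P,V}; 2:nouchau {P,V}; 3:zraishiat {V}; 4:vaazoilm {R}; 5:stopshak {P,R}; 6:ske {V}.
One satisfying assignment: P V V R P V.
Verifying each rule — rule 1 satisfied; rule 2 satisfied; rule 3 satisfied.

YES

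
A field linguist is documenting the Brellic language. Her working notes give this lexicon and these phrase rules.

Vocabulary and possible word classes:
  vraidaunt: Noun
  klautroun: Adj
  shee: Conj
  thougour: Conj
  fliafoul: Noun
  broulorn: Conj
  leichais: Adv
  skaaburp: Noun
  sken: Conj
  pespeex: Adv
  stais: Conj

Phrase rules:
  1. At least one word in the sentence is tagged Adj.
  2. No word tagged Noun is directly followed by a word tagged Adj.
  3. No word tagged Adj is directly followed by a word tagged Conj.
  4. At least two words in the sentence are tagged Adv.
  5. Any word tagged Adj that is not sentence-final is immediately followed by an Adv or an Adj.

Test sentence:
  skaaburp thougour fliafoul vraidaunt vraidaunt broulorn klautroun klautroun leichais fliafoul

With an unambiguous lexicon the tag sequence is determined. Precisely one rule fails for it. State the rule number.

Fixed tagging: Noun Conj Noun Noun Noun Conj Adj Adj Adv Noun.
Rule check: R1 ✓, R2 ✓, R3 ✓, R4 ✗, R5 ✓.
Only rule 4 fails.

4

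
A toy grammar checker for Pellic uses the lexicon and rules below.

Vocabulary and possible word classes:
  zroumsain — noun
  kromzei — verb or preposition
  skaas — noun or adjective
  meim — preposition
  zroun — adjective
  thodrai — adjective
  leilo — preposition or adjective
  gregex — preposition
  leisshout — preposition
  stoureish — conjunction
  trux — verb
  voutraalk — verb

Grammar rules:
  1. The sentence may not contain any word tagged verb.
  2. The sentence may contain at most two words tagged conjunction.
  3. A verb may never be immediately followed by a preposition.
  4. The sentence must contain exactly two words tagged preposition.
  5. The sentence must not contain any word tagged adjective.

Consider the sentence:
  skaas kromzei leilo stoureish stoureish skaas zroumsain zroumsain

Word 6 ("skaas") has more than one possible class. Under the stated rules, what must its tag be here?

noun

Candidates per position — 1:skaas {noun,adjective}; 2:kromzei {verb,preposition}; 3:leilo {preposition,adjective}; 4:stoureish {conjunction}; 5:stoureish {conjunction}; 6:skaas {noun,adjective}; 7:zroumsain {noun}; 8:zroumsain {noun}.
At position 1, choosing adjective makes rule 5 impossible to satisfy; hence noun.
At position 2, choosing verb makes rule 1 impossible to satisfy; hence preposition.
At position 3, choosing adjective makes rule 4 impossible to satisfy; hence preposition.
At position 6, choosing adjective makes rule 5 impossible to satisfy; hence noun.
That leaves exactly one tagging: noun preposition preposition conjunction conjunction noun noun noun.
Rule-by-rule: rule 1 satisfied; rule 2 satisfied; rule 3 satisfied; rule 4 satisfied; rule 5 satisfied.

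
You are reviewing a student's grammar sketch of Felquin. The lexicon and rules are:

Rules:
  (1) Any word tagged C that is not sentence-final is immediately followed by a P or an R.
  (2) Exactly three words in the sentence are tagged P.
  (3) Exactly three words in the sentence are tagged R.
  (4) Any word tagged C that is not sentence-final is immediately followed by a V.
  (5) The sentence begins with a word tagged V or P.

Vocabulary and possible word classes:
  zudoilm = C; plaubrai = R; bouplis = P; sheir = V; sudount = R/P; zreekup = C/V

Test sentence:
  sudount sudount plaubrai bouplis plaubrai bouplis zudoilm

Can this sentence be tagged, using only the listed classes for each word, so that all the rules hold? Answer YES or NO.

YES

Candidates per position — 1:sudount {R,P}; 2:sudount {R,P}; 3:plaubrai {R}; 4:bouplis {P}; 5:plaubrai {R}; 6:bouplis {P}; 7:zudoilm {C}.
One satisfying assignment: P R R P R P C.
Rule-by-rule: rule 1 satisfied; rule 2 satisfied; rule 3 satisfied; rule 4 satisfied; rule 5 satisfied.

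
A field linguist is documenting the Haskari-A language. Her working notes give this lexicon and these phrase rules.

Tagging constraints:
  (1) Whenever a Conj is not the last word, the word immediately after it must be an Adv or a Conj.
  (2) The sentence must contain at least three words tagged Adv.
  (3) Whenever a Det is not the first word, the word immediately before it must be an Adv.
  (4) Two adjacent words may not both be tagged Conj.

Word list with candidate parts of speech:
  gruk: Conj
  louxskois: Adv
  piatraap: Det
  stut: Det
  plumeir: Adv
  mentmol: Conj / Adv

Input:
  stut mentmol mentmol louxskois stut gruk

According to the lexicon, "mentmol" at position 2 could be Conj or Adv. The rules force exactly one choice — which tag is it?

Adv

Candidates per position — 1:stut {Det}; 2:mentmol {Conj,Adv}; 3:mentmol {Conj,Adv}; 4:louxskois {Adv}; 5:stut {Det}; 6:gruk {Conj}.
Word 2 cannot be Conj — rule 2 would then fail for every completion. It is Adv.
Word 3 cannot be Conj — rule 2 would then fail for every completion. It is Adv.
So the tagging must be: Det Adv Adv Adv Det Conj.
Rule-by-rule: rule 1 ok; rule 2 ok; rule 3 ok; rule 4 ok.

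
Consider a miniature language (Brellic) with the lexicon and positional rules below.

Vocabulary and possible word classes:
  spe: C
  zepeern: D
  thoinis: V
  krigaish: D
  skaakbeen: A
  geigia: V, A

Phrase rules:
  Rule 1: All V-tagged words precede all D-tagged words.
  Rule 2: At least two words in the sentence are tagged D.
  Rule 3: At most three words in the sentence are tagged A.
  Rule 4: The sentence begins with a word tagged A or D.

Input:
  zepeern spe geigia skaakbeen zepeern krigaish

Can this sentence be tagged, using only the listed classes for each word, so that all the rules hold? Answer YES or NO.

Candidates per position — 1:zepeern {D}; 2:spe {C}; 3:geigia {V,A}; 4:skaakbeen {A}; 5:zepeern {D}; 6:krigaish {D}.
One satisfying assignment: D C A A D D.
Checking: rule 1 ok; rule 2 ok; rule 3 ok; rule 4 ok.

YES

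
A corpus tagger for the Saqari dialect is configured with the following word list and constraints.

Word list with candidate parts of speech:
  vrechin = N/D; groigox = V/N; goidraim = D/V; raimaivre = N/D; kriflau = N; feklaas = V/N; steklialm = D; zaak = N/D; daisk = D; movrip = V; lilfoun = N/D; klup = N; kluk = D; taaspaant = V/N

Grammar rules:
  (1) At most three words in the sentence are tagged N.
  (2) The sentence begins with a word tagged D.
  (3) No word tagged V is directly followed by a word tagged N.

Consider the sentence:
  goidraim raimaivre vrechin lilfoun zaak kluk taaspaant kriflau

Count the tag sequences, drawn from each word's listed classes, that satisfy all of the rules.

Candidates per position — 1:goidraim {D,V}; 2:raimaivre {N,D}; 3:vrechin {N,D}; 4:lilfoun {N,D}; 5:zaak {N,D}; 6:kluk {D}; 7:taaspaant {V,N}; 8:kriflau {N}.
There are 64 candidate sequences in total.
The sequences that satisfy every rule: D N D D D D N N; D D N D D D N N; D D D N D D N N; D D D D N D N N; D D D D D D N N.
Count = 5.

5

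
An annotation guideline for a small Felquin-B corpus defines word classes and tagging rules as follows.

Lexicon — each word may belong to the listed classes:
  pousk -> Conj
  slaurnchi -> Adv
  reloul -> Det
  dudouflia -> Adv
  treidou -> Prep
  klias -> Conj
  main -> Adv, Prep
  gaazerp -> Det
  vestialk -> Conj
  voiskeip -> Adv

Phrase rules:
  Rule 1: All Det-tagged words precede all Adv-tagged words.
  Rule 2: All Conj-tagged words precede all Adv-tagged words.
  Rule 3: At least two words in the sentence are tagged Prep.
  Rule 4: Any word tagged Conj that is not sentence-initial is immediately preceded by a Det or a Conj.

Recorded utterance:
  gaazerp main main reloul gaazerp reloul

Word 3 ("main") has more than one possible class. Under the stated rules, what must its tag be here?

Prep

Candidates per position — 1:gaazerp {Det}; 2:main {Adv,Prep}; 3:main {Adv,Prep}; 4:reloul {Det}; 5:gaazerp {Det}; 6:reloul {Det}.
Word 2 cannot be Adv — rule 1 would then fail for every completion. It is Prep.
Word 3 cannot be Adv — rule 1 would then fail for every completion. It is Prep.
The only consistent sequence is: Det Prep Prep Det Det Det.
Rule-by-rule: rule 1 holds; rule 2 holds; rule 3 holds; rule 4 holds.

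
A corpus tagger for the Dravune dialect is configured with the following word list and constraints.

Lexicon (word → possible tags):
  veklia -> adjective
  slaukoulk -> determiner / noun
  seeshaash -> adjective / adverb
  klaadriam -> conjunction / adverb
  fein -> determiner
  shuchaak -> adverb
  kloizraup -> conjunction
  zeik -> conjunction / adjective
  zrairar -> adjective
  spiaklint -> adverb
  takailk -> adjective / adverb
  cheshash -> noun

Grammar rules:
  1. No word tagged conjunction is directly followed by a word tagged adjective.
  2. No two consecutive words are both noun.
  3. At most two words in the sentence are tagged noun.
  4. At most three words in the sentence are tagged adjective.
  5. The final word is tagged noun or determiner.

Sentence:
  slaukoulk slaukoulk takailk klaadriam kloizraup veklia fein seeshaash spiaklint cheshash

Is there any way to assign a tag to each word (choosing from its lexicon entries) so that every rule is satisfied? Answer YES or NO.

Candidates per position — 1:slaukoulk {determiner,noun}; 2:slaukoulk {determiner,noun}; 3:takailk {adjective,adverb}; 4:klaadriam {conjunction,adverb}; 5:kloizraup {conjunction}; 6:veklia {adjective}; 7:fein {determiner}; 8:seeshaash {adjective,adverb}; 9:spiaklint {adverb}; 10:cheshash {noun}.
Rule 1 cannot be satisfied by any choice of tags from the lexicon.
So there is no consistent tagging.

NO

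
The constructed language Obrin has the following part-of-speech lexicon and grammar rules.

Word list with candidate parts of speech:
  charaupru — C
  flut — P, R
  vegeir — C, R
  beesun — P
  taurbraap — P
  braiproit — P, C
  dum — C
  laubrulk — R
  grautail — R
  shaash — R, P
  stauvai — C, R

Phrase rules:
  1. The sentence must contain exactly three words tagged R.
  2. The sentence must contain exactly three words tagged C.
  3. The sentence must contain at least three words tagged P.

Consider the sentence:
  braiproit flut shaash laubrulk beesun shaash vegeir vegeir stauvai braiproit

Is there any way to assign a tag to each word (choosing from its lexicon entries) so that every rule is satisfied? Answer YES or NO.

Candidates per position — 1:braiproit {P,C}; 2:flut {P,R}; 3:shaash {R,P}; 4:laubrulk {R}; 5:beesun {P}; 6:shaash {R,P}; 7:vegeir {C,R}; 8:vegeir {C,R}; 9:stauvai {C,R}; 10:braiproit {P,C}.
One satisfying assignment: P P P R P R C C R C.
Check: rule 1 holds; rule 2 holds; rule 3 holds.

YES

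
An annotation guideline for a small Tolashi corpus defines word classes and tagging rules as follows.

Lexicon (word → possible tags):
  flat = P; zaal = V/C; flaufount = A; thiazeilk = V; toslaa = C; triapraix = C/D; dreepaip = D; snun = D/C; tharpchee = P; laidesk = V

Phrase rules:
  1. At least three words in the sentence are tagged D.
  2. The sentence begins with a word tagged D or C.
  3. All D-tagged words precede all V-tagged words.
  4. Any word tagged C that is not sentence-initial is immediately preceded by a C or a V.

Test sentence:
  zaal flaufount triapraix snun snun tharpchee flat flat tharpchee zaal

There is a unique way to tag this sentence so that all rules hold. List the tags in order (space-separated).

Candidates per position — 1:zaal {V,C}; 2:flaufount {A}; 3:triapraix {C,D}; 4:snun {D,C}; 5:snun {D,C}; 6:tharpchee {P}; 7:flat {P}; 8:flat {P}; 9:tharpchee {P}; 10:zaal {V,C}.
Position 1: tagging it V would leave rule 2 unsatisfiable, so it must be C.
Position 3: tagging it C would leave rule 1 unsatisfiable, so it must be D.
Position 4: tagging it C would leave rule 1 unsatisfiable, so it must be D.
Position 5: tagging it C would leave rule 1 unsatisfiable, so it must be D.
Position 10: tagging it C would leave rule 4 unsatisfiable, so it must be V.
So the tagging must be: C A D D D P P P P V.
Check: rule 1 holds; rule 2 holds; rule 3 holds; rule 4 holds.

C A D D D P P P P V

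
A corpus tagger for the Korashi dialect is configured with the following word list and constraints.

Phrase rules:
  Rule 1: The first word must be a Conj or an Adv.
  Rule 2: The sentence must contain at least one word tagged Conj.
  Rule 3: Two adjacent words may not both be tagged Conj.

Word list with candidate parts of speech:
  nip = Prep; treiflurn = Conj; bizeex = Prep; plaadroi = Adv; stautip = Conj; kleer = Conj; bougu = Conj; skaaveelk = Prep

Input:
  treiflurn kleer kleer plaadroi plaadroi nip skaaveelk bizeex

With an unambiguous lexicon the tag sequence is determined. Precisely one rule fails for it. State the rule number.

3

Fixed tagging: Conj Conj Conj Adv Adv Prep Prep Prep.
Applying the rules: R1 holds, R2 holds, R3 violated.
Only rule 3 fails.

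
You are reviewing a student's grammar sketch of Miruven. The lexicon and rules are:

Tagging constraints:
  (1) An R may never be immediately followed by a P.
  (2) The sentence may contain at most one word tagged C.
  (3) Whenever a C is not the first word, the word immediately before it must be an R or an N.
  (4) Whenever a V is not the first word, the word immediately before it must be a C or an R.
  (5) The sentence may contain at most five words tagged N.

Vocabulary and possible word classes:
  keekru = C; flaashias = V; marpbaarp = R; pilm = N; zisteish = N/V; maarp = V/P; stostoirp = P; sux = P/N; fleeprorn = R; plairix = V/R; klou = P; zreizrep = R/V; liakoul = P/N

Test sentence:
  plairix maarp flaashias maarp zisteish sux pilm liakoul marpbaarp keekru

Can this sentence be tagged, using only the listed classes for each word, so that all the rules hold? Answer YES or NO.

Candidates per position — 1:plairix {V,R}; 2:maarp {V,P}; 3:flaashias {V}; 4:maarp {V,P}; 5:zisteish {N,V}; 6:sux {P,N}; 7:pilm {N}; 8:liakoul {P,N}; 9:marpbaarp {R}; 10:keekru {C}.
Rule 4 cannot be satisfied by any choice of tags from the lexicon.
So there is no consistent tagging.

NO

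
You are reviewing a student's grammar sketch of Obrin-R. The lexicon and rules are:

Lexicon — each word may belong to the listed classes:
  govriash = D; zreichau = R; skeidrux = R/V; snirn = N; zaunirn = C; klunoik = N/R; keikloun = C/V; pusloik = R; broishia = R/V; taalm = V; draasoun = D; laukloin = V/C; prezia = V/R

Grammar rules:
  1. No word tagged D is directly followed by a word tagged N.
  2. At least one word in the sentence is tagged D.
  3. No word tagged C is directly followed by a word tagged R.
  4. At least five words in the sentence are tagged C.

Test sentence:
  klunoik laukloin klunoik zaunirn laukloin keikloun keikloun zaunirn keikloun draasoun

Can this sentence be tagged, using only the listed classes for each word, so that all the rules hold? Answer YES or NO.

Candidates per position — 1:klunoik {N,R}; 2:laukloin {V,C}; 3:klunoik {N,R}; 4:zaunirn {C}; 5:laukloin {V,C}; 6:keikloun {C,V}; 7:keikloun {C,V}; 8:zaunirn {C}; 9:keikloun {C,V}; 10:draasoun {D}.
One satisfying assignment: R C N C C C V C V D.
Rule-by-rule: rule 1 ✓; rule 2 ✓; rule 3 ✓; rule 4 ✓.

YES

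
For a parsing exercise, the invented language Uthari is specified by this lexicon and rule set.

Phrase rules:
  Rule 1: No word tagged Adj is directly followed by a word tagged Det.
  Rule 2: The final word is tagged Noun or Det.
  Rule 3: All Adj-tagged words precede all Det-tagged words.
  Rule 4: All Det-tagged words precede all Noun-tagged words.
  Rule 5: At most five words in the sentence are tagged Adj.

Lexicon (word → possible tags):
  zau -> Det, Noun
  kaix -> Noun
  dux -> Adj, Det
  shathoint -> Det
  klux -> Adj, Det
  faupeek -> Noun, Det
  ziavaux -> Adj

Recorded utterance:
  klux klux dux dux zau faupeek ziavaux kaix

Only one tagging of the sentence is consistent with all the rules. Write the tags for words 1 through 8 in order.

Adj Adj Adj Adj Noun Noun Adj Noun

Candidates per position — 1:klux {Adj,Det}; 2:klux {Adj,Det}; 3:dux {Adj,Det}; 4:dux {Adj,Det}; 5:zau {Det,Noun}; 6:faupeek {Noun,Det}; 7:ziavaux {Adj}; 8:kaix {Noun}.
Word 1 cannot be Det — rule 3 would then fail for every completion. It is Adj.
Word 2 cannot be Det — rule 1 would then fail for every completion. It is Adj.
Word 3 cannot be Det — rule 1 would then fail for every completion. It is Adj.
Word 4 cannot be Det — rule 1 would then fail for every completion. It is Adj.
Word 5 cannot be Det — rule 1 would then fail for every completion. It is Noun.
Word 6 cannot be Det — rule 3 would then fail for every completion. It is Noun.
The only consistent sequence is: Adj Adj Adj Adj Noun Noun Adj Noun.
Checking: rule 1 holds; rule 2 holds; rule 3 holds; rule 4 holds; rule 5 holds.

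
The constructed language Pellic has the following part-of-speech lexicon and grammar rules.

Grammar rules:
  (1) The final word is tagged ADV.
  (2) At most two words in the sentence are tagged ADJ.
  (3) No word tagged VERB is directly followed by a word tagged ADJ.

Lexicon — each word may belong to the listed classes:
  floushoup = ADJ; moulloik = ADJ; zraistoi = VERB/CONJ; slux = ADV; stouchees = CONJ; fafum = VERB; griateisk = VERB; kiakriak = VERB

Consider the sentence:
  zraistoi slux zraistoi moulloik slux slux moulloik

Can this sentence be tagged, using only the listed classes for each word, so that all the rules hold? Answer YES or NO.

NO

Candidates per position — 1:zraistoi {VERB,CONJ}; 2:slux {ADV}; 3:zraistoi {VERB,CONJ}; 4:moulloik {ADJ}; 5:slux {ADV}; 6:slux {ADV}; 7:moulloik {ADJ}.
Rule 1 cannot be satisfied by any choice of tags from the lexicon.
So there is no consistent tagging.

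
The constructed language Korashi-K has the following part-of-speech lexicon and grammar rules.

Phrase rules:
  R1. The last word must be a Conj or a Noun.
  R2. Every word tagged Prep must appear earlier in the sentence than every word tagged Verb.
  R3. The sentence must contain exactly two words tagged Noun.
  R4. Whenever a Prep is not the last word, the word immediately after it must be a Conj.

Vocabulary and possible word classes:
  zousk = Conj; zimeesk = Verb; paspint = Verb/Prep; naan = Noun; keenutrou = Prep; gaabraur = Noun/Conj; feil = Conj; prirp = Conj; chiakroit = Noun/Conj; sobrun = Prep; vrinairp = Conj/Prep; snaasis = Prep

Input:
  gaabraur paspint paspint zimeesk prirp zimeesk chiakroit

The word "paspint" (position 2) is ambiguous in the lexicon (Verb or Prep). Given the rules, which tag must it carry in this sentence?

Verb

Candidates per position — 1:gaabraur {Noun,Conj}; 2:paspint {Verb,Prep}; 3:paspint {Verb,Prep}; 4:zimeesk {Verb}; 5:prirp {Conj}; 6:zimeesk {Verb}; 7:chiakroit {Noun,Conj}.
At position 1, choosing Conj makes rule 3 impossible to satisfy; hence Noun.
At position 2, choosing Prep makes rule 4 impossible to satisfy; hence Verb.
At position 3, choosing Prep makes rule 2 impossible to satisfy; hence Verb.
At position 7, choosing Conj makes rule 3 impossible to satisfy; hence Noun.
The only consistent sequence is: Noun Verb Verb Verb Conj Verb Noun.
Rule-by-rule: rule 1 ✓; rule 2 ✓; rule 3 ✓; rule 4 ✓.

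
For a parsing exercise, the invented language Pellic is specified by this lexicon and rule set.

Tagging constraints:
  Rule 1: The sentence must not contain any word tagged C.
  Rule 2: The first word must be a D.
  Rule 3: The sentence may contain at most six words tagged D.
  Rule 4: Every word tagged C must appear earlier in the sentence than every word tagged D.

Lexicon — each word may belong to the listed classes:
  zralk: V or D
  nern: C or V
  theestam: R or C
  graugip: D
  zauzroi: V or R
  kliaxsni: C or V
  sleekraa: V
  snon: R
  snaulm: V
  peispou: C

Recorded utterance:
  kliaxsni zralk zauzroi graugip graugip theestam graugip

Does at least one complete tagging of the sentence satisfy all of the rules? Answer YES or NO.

NO

Candidates per position — 1:kliaxsni {C,V}; 2:zralk {V,D}; 3:zauzroi {V,R}; 4:graugip {D}; 5:graugip {D}; 6:theestam {R,C}; 7:graugip {D}.
Rule 2 cannot be satisfied by any choice of tags from the lexicon.
So there is no consistent tagging.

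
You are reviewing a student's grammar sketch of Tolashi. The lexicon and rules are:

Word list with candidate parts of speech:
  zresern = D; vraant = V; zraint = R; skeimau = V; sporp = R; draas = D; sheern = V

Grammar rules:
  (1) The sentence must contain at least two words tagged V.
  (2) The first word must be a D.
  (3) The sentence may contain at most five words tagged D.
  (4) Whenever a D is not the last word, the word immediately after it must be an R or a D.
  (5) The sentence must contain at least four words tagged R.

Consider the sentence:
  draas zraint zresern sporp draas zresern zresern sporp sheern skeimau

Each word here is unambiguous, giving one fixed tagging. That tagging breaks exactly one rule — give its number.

Fixed tagging: D R D R D D D R V V.
Applying the rules: R1 pass, R2 pass, R3 pass, R4 pass, R5 fail.
Only rule 5 fails.

5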